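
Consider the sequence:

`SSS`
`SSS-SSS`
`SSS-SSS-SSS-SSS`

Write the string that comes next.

Each string is two copies of the previous one joined by '-'.
One more doubling of SSS-SSS-SSS-SSS gives the answer.

SSS-SSS-SSS-SSS-SSS-SSS-SSS-SSS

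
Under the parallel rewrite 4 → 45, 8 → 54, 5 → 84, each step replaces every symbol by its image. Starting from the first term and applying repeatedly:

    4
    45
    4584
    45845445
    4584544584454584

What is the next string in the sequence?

45845445844545845445458445845445

Applying the rule to each of the 16 symbols of 4584544584454584 gives the pieces 45 84 54 45 84 45 45 84 54 45 45 84 45 84 54 45, which concatenate to the answer.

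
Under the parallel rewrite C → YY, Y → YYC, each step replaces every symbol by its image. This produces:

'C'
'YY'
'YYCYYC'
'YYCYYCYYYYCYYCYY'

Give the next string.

YYCYYCYYYYCYYCYYYYCYYCYYCYYCYYYYCYYCYYYYCYYC

Replace each of the 16 characters of YYCYYCYYYYCYYCYY in place — YYC YYC YY YYC YYC YY YYC YYC YYC YYC YY YYC YYC YY YYC YYC — and concatenate.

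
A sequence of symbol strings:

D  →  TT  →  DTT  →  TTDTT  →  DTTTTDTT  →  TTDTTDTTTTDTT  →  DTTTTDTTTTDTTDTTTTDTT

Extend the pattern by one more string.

Each term (from the third on) is the two preceding terms concatenated in order: term 3 = D·TT = DTT.
Continuing: TTDTTDTTTTDTT · DTTTTDTTTTDTTDTTTTDTT gives term 8.

TTDTTDTTTTDTTDTTTTDTTTTDTTDTTTTDTT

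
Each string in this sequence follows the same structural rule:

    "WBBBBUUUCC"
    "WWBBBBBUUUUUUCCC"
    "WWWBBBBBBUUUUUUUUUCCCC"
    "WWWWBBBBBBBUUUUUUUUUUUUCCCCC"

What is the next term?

WWWWWBBBBBBBBUUUUUUUUUUUUUUUCCCCCC

Reading off run lengths: W runs 1, 2, 3, 4; B runs 4, 5, 6, 7; U runs 3, 6, 9, 12; C runs 2, 3, 4, 5 — each is linear in n (n = 1, 2, …).
At n = 5 the blocks have lengths 5, 8, 15, 6.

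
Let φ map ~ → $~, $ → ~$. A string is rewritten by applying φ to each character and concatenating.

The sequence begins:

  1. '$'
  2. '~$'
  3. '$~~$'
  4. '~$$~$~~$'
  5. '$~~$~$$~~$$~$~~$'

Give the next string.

Rewriting the 16 symbols of $~~$~$$~~$$~$~~$ one by one yields ~$ $~ $~ ~$ $~ ~$ ~$ $~ $~ ~$ ~$ $~ ~$ $~ $~ ~$; concatenated:

~$$~$~~$$~~$~$$~$~~$~$$~~$$~$~~$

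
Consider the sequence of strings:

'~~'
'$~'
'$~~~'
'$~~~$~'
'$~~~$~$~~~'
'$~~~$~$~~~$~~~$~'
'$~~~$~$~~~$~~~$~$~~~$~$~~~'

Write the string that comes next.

$~~~$~$~~~$~~~$~$~~~$~$~~~$~~~$~$~~~$~~~$~

Each term (from the third on) is the previous term followed by the one before it: term 3 = $~·~~ = $~~~.
Continuing: $~~~$~$~~~$~~~$~$~~~$~$~~~ · $~~~$~$~~~$~~~$~ gives term 8.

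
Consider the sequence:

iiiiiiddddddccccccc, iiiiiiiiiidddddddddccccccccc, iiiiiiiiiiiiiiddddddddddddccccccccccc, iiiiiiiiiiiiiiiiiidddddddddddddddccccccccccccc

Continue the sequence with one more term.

The n-th term is 4n-2 i's then 3n d's then 2n+3 c's, where the shown terms are n = 2, 3, 4, 5.
At n = 6 the blocks have lengths 22, 18, 15.

iiiiiiiiiiiiiiiiiiiiiiddddddddddddddddddccccccccccccccc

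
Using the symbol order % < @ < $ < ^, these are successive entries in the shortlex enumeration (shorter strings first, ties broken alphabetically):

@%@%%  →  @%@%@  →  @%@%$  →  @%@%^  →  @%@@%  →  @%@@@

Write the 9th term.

Continuing the enumeration 3 steps past @%@@@: @%@@@ → @%@@$ → @%@@^ → (answer).

@%@$%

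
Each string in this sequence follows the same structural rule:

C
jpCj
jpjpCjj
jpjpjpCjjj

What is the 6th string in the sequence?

Every step adds jp to the front and j to the end of the previous string.
From jpjpjpCjjj, 2 further steps: jpjpjpCjjj → jpjpjpjpCjjjj → (answer).

jpjpjpjpjpCjjjjj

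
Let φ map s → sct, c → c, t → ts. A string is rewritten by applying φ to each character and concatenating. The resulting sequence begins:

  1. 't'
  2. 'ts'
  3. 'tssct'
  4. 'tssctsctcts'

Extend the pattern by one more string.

Rewriting each symbol of tssctsctcts: t→ts, s→sct, s→sct, c→c, t→ts, s→sct, c→c, t→ts, c→c, t→ts, s→sct, which concatenates to ts sct sct c ts sct c ts c ts sct.

tssctsctctssctctsctssct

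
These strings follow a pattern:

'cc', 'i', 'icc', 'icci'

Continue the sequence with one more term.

icciicc

From term 3 onward, concatenate the last term with the second-to-last: i·cc = icc, icc·i = icci, …
So term 5 is icci·icc.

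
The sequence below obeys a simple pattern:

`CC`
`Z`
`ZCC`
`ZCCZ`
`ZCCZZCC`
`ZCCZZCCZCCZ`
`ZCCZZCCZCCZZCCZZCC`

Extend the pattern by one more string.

ZCCZZCCZCCZZCCZZCCZCCZZCCZCCZ

This is a Fibonacci-style word recurrence s(k) = s(k−1)·s(k−2): e.g. Z·CC = ZCC.
So term 8 is ZCCZZCCZCCZZCCZZCC·ZCCZZCCZCCZ.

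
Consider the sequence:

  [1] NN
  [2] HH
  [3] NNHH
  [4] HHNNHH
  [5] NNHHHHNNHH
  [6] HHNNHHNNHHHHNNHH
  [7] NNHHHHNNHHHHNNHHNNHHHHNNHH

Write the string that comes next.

From term 3 onward, concatenate the second-to-last term with the last: NN·HH = NNHH, HH·NNHH = HHNNHH, …
Continuing: HHNNHHNNHHHHNNHH · NNHHHHNNHHHHNNHHNNHHHHNNHH gives term 8.

HHNNHHNNHHHHNNHHNNHHHHNNHHHHNNHHNNHHHHNNHH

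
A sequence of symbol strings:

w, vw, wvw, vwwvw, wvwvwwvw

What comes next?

From term 3 onward, concatenate the second-to-last term with the last: w·vw = wvw, vw·wvw = vwwvw, …
Continuing: vwwvw · wvwvwwvw gives term 6.

vwwvwwvwvwwvw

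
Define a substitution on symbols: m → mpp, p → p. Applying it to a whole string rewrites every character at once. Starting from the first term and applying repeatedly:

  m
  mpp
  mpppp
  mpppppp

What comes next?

Rewriting each symbol of mpppppp: m→mpp, p→p, p→p, p→p, p→p, p→p, p→p, which concatenates to mpp p p p p p p.

mpppppppp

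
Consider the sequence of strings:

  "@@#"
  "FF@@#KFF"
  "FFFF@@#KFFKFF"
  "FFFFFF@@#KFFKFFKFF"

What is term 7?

FFFFFFFFFFFF@@#KFFKFFKFFKFFKFFKFF

Each term wraps the previous one in FF on the left and KFF on the right.
From FFFFFF@@#KFFKFFKFF, 3 further steps: FFFFFF@@#KFFKFFKFF → FFFFFFFF@@#KFFKFFKFFKFF → FFFFFFFFFF@@#KFFKFFKFFKFFKFF → (answer).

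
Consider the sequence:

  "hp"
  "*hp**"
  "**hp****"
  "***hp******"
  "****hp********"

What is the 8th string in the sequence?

*******hp**************

Every step adds * to the front and ** to the end of the previous string.
From ****hp********, 3 further steps: ****hp******** → *****hp********** → ******hp************ → (answer).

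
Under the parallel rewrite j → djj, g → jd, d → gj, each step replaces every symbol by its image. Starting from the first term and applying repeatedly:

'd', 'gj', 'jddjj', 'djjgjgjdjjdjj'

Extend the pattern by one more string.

Replace each of the 13 characters of djjgjgjdjjdjj in place — gj djj djj jd djj jd djj gj djj djj gj djj djj — and concatenate.

gjdjjdjjjddjjjddjjgjdjjdjjgjdjjdjj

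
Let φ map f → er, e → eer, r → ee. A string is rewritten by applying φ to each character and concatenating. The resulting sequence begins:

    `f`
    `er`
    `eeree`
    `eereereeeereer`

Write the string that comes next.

Rewriting the 14 symbols of eereereeeereer one by one yields eer eer ee eer eer ee eer eer eer eer ee eer eer ee; concatenated:

eereereeeereereeeereereereereeeereeree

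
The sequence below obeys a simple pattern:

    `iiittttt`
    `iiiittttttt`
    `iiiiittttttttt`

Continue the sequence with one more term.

iiiiiittttttttttt

Term n consists of n i's, followed by 2n-1 t's, where the shown terms are n = 3, 4, 5.
At n = 6 the blocks have lengths 6, 11.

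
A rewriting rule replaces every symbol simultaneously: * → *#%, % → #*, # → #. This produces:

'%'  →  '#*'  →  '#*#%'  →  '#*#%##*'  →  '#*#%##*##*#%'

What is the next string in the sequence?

Rewriting each symbol of #*#%##*##*#%: #→#, *→*#%, #→#, %→#*, #→#, #→#, *→*#%, #→#, #→#, *→*#%, #→#, %→#*, which concatenates to # *#% # #* # # *#% # # *#% # #*.

#*#%##*##*#%##*#%##*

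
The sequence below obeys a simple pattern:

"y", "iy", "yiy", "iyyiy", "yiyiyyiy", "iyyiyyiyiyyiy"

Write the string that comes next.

From term 3 onward, concatenate the second-to-last term with the last: y·iy = yiy, iy·yiy = iyyiy, …
The next term joins yiyiyyiy and iyyiyyiyiyyiy.

yiyiyyiyiyyiyyiyiyyiy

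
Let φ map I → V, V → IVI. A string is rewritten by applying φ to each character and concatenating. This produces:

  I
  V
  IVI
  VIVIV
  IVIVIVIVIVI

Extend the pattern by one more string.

Expanding IVIVIVIVIVI: I→V, V→IVI, I→V, V→IVI, I→V, V→IVI, I→V, V→IVI, I→V, V→IVI, I→V. Concatenated: V IVI V IVI V IVI V IVI V IVI V.

VIVIVIVIVIVIVIVIVIVIV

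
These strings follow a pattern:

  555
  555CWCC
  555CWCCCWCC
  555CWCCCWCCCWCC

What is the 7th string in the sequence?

Every step adds CWCC to the end: s(k+1) = s(k)·CWCC.
From 555CWCCCWCCCWCC, 3 further steps: 555CWCCCWCCCWCC → 555CWCCCWCCCWCCCWCC → 555CWCCCWCCCWCCCWCCCWCC → (answer).

555CWCCCWCCCWCCCWCCCWCCCWCC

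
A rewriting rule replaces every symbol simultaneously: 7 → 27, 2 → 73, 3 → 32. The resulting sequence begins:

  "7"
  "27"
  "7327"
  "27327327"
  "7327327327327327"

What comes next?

27327327327327327327327327327327

φ(7327327327327327) expands symbol-by-symbol to 27 32 73 27 32 73 27 32 73 27 32 73 27 32 73 27; joining the 16 pieces gives the next term.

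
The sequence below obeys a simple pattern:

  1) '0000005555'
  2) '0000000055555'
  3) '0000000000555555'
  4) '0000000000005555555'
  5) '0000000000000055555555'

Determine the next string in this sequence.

Reading off run lengths: 0 runs 6, 8, 10, 12, 14; 5 runs 4, 5, 6, 7, 8 — each is linear in n, where the shown terms are n = 3, 4, 5, 6, 7.
At n = 8 the blocks have lengths 16, 9.

0000000000000000555555555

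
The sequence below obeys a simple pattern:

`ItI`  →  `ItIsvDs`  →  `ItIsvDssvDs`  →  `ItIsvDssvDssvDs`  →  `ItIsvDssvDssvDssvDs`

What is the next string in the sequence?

Every step adds svDs to the end: s(k+1) = s(k)·svDs.
Applying this once more to ItIsvDssvDssvDssvDs:

ItIsvDssvDssvDssvDssvDs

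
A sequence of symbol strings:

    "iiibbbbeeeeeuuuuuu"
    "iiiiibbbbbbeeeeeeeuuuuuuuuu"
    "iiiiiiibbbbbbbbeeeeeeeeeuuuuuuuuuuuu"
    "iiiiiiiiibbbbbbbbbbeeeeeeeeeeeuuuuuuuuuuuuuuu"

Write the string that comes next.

iiiiiiiiiiibbbbbbbbbbbbeeeeeeeeeeeeeuuuuuuuuuuuuuuuuuu

Term n consists of 2n-1 i's, followed by 2n b's, followed by 2n+1 e's, followed by 3n u's, where the shown terms are n = 2, 3, 4, 5.
Setting n = 6 gives 11, 12, 13, 18 characters in each block.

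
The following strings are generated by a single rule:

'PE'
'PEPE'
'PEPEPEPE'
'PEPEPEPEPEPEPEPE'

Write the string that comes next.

PEPEPEPEPEPEPEPEPEPEPEPEPEPEPEPE

Every step duplicates the string.
So the next term is two copies of PEPEPEPEPEPEPEPE.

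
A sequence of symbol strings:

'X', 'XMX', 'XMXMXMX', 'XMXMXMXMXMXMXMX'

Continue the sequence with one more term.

XMXMXMXMXMXMXMXMXMXMXMXMXMXMXMX

s(k+1) = s(k)·M·s(k) — each term doubles the last with 'M' between the halves.
One more doubling of XMXMXMXMXMXMXMX gives the answer.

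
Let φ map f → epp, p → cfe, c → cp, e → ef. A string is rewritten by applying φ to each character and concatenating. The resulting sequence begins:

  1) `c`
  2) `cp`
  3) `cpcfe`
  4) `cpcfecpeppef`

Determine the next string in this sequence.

cpcfecpeppefcpcfeefcfecfeefepp

Expanding cpcfecpeppef: c→cp, p→cfe, c→cp, f→epp, e→ef, c→cp, p→cfe, e→ef, p→cfe, p→cfe, e→ef, f→epp. Concatenated: cp cfe cp epp ef cp cfe ef cfe cfe ef epp.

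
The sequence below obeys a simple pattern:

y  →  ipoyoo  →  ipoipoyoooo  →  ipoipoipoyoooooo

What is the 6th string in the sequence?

ipoipoipoipoipoyoooooooooo

s(k+1) = ipo·s(k)·oo, so each term gains ipo as a prefix and oo as a suffix.
From ipoipoipoyoooooo, 2 further steps: ipoipoipoyoooooo → ipoipoipoipoyoooooooo → (answer).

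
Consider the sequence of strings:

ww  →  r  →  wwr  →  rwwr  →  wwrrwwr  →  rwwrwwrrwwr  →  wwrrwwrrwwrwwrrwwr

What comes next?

From term 3 onward, concatenate the second-to-last term with the last: ww·r = wwr, r·wwr = rwwr, …
The next term joins rwwrwwrrwwr and wwrrwwrrwwrwwrrwwr.

rwwrwwrrwwrwwrrwwrrwwrwwrrwwr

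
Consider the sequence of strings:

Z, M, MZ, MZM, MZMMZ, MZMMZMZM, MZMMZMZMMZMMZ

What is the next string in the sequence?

MZMMZMZMMZMMZMZMMZMZM

From term 3 onward, concatenate the last term with the second-to-last: M·Z = MZ, MZ·M = MZM, …
So term 8 is MZMMZMZMMZMMZ·MZMMZMZM.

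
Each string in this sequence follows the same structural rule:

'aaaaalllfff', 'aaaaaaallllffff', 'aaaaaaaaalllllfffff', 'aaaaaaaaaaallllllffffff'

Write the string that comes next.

aaaaaaaaaaaaalllllllfffffff

Term n consists of 2n+1 a's, followed by n+1 l's, followed by n+1 f's, where the shown terms are n = 2, 3, 4, 5.
For the next term, n = 6, so the run lengths are 13, 7, 7.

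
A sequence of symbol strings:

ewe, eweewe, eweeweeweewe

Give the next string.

eweeweeweeweeweeweeweewe

s(k+1) = s(k)·s(k) — each term doubles the last.
One more doubling of eweeweeweewe gives the answer.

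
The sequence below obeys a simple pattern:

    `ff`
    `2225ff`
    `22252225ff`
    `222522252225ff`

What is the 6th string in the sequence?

Every step adds 2225 at the front: s(k+1) = 2225·s(k).
From 222522252225ff, 2 further steps: 222522252225ff → 2225222522252225ff → (answer).

22252225222522252225ff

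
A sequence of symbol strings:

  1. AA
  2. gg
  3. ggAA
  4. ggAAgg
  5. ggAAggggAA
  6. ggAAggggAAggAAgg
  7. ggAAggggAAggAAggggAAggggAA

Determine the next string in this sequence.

Each term (from the third on) is the previous term followed by the one before it: term 3 = gg·AA = ggAA.
So term 8 is ggAAggggAAggAAggggAAggggAA·ggAAggggAAggAAgg.

ggAAggggAAggAAggggAAggggAAggAAggggAAggAAgg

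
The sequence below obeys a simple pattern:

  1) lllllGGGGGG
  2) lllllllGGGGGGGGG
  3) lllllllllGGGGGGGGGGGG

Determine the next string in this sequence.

The n-th term is 2n+1 l's then 3n G's, where the shown terms are n = 2, 3, 4.
At n = 5 the blocks have lengths 11, 15.

lllllllllllGGGGGGGGGGGGGGG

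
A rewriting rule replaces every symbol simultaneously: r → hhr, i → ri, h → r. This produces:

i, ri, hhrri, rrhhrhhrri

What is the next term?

Apply φ to rrhhrhhrri symbol by symbol: r→hhr, r→hhr, h→r, h→r, r→hhr, h→r, h→r, r→hhr, r→hhr, i→ri; joined: hhr hhr r r hhr r r hhr hhr ri.

hhrhhrrrhhrrrhhrhhrri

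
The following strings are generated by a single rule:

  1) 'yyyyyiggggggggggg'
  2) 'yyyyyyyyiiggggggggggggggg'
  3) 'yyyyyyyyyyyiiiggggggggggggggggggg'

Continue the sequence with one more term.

The n-th term is 3n-1 y's then n-1 i's then 4n+3 g's, where the shown terms are n = 2, 3, 4.
For the next term, n = 5, so the run lengths are 14, 4, 23.

yyyyyyyyyyyyyyiiiiggggggggggggggggggggggg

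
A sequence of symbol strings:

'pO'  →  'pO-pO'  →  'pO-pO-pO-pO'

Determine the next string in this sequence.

Every step duplicates the string with '-' between the halves.
Doubling pO-pO-pO-pO with '-' between the halves:

pO-pO-pO-pO-pO-pO-pO-pO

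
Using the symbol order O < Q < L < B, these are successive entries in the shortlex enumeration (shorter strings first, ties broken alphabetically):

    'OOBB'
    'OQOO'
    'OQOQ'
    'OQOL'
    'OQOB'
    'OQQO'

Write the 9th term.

Stepping forward 3 times from OQQO: OQQO → OQQQ → OQQL, then the target.

OQQB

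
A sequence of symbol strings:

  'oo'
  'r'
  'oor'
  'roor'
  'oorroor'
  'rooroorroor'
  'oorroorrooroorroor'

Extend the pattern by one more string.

From term 3 onward, concatenate the second-to-last term with the last: oo·r = oor, r·oor = roor, …
Continuing: rooroorroor · oorroorrooroorroor gives term 8.

rooroorrooroorroorrooroorroor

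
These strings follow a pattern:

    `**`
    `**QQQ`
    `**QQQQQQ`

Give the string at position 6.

**QQQQQQQQQQQQQQQ

The strings grow by a fixed suffix QQQ each time.
From **QQQQQQ, 3 further steps: **QQQQQQ → **QQQQQQQQQ → **QQQQQQQQQQQQ → (answer).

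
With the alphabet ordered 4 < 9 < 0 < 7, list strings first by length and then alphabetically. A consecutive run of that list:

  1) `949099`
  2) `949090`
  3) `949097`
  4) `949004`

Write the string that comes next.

949009

Find the rightmost character of 949004 below 7, bump it to the next letter, and reset everything to its right to 4.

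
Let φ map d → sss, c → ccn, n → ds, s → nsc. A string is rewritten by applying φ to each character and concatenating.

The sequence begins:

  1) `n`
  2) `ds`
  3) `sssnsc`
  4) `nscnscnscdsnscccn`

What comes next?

Replace each of the 17 characters of nscnscnscdsnscccn in place — ds nsc ccn ds nsc ccn ds nsc ccn sss nsc ds nsc ccn ccn ccn ds — and concatenate.

dsnscccndsnscccndsnscccnsssnscdsnscccnccnccnds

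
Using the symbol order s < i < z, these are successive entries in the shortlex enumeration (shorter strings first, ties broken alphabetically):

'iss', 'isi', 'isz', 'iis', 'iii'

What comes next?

iiz

Treat iii as a base-3 numeral over the given alphabet and add one, carrying through any trailing z's.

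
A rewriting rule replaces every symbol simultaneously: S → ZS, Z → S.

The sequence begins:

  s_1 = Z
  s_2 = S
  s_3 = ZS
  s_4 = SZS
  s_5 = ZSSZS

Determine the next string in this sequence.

Rewriting each symbol of ZSSZS: Z→S, S→ZS, S→ZS, Z→S, S→ZS, which concatenates to S ZS ZS S ZS.

SZSZSSZS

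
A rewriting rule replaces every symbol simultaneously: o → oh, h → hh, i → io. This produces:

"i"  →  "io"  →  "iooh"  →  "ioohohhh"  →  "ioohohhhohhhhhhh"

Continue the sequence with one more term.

ioohohhhohhhhhhhohhhhhhhhhhhhhhh

φ(ioohohhhohhhhhhh) expands symbol-by-symbol to io oh oh hh oh hh hh hh oh hh hh hh hh hh hh hh; joining the 16 pieces gives the next term.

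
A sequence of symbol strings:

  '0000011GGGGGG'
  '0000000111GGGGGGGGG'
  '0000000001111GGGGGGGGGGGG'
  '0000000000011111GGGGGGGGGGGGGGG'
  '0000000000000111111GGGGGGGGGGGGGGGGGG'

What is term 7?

0000000000000000011111111GGGGGGGGGGGGGGGGGGGGGGGG

The n-th term is 2n+1 0's then n 1's then 3n G's, where the shown terms are n = 2, 3, 4, 5, 6.
For term 7, n = 8, so the run lengths are 17, 8, 24.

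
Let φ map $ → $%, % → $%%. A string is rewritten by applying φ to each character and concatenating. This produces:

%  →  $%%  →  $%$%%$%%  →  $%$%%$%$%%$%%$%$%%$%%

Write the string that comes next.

φ($%$%%$%$%%$%%$%$%%$%%) expands symbol-by-symbol to $% $%% $% $%% $%% $% $%% $% $%% $%% $% $%% $%% $% $%% $% $%% $%% $% $%% $%%; joining the 21 pieces gives the next term.

$%$%%$%$%%$%%$%$%%$%$%%$%%$%$%%$%%$%$%%$%$%%$%%$%$%%$%%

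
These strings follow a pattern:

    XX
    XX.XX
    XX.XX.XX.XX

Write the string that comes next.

Each string is two copies of the previous one joined by '.'.
Doubling XX.XX.XX.XX with '.' between the halves:

XX.XX.XX.XX.XX.XX.XX.XX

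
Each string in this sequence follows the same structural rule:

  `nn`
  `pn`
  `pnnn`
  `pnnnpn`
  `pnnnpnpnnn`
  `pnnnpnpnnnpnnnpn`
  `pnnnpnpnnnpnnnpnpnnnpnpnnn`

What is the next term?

pnnnpnpnnnpnnnpnpnnnpnpnnnpnnnpnpnnnpnnnpn

Each term (from the third on) is the previous term followed by the one before it: term 3 = pn·nn = pnnn.
So term 8 is pnnnpnpnnnpnnnpnpnnnpnpnnn·pnnnpnpnnnpnnnpn.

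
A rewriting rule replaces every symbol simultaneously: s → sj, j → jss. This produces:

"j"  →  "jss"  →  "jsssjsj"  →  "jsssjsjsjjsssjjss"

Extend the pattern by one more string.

Rewriting the 17 symbols of jsssjsjsjjsssjjss one by one yields jss sj sj sj jss sj jss sj jss jss sj sj sj jss jss sj sj; concatenated:

jsssjsjsjjsssjjsssjjssjsssjsjsjjssjsssjsj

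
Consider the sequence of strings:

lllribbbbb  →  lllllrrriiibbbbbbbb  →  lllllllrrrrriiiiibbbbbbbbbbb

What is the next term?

Reading off run lengths: l runs 3, 5, 7; r runs 1, 3, 5; i runs 1, 3, 5; b runs 5, 8, 11 — each is linear in n (n = 1, 2, …).
At n = 4 the blocks have lengths 9, 7, 7, 14.

lllllllllrrrrrrriiiiiiibbbbbbbbbbbbbb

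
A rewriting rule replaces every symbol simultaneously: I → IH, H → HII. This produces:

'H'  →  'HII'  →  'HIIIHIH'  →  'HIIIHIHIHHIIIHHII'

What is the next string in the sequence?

HIIIHIHIHHIIIHHIIIHHIIHIIIHIHIHHIIHIIIHIH

Applying the rule to each of the 17 symbols of HIIIHIHIHHIIIHHII gives the pieces HII IH IH IH HII IH HII IH HII HII IH IH IH HII HII IH IH, which concatenate to the answer.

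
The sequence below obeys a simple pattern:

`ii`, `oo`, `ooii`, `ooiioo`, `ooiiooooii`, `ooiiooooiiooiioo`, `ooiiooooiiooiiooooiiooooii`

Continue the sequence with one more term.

ooiiooooiiooiiooooiiooooiiooiiooooiiooiioo

This is a Fibonacci-style word recurrence s(k) = s(k−1)·s(k−2): e.g. oo·ii = ooii.
The next term joins ooiiooooiiooiiooooiiooooii and ooiiooooiiooiioo.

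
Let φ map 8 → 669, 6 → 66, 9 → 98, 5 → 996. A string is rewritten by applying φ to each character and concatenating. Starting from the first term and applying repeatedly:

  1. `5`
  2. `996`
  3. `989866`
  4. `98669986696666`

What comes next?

Rewriting the 14 symbols of 98669986696666 one by one yields 98 669 66 66 98 98 669 66 66 98 66 66 66 66; concatenated:

986696666989866966669866666666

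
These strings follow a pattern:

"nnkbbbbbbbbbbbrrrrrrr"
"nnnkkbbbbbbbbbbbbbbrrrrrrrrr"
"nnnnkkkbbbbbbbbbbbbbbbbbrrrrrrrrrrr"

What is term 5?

nnnnnnkkkkkbbbbbbbbbbbbbbbbbbbbbbbrrrrrrrrrrrrrrr

Reading off run lengths: n runs 2, 3, 4; k runs 1, 2, 3; b runs 11, 14, 17; r runs 7, 9, 11 — each is linear in n, where the shown terms are n = 3, 4, 5.
At n = 7 the blocks have lengths 6, 5, 23, 15.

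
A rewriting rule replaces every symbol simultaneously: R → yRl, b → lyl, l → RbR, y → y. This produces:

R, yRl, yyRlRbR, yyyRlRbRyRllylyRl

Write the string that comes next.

Applying the rule to each of the 17 symbols of yyyRlRbRyRllylyRl gives the pieces y y y yRl RbR yRl lyl yRl y yRl RbR RbR y RbR y yRl RbR, which concatenate to the answer.

yyyyRlRbRyRllylyRlyyRlRbRRbRyRbRyyRlRbR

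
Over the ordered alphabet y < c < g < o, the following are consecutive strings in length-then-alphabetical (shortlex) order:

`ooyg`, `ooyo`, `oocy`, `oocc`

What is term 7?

oogy

Stepping forward 3 times from oocc: oocc → oocg → ooco, then the target.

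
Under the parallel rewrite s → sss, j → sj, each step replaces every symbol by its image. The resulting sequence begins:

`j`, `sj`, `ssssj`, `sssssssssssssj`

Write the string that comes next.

Replace each of the 14 characters of sssssssssssssj in place — sss sss sss sss sss sss sss sss sss sss sss sss sss sj — and concatenate.

ssssssssssssssssssssssssssssssssssssssssj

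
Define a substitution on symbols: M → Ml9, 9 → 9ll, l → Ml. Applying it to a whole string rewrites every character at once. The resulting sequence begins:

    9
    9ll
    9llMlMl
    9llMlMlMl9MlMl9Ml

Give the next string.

9llMlMlMl9MlMl9MlMl9Ml9llMl9MlMl9Ml9llMl9Ml

Replace each of the 17 characters of 9llMlMlMl9MlMl9Ml in place — 9ll Ml Ml Ml9 Ml Ml9 Ml Ml9 Ml 9ll Ml9 Ml Ml9 Ml 9ll Ml9 Ml — and concatenate.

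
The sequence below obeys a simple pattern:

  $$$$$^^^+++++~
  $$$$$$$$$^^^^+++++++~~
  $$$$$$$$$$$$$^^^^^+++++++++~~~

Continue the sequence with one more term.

$$$$$$$$$$$$$$$$$^^^^^^+++++++++++~~~~

Reading off run lengths: $ runs 5, 9, 13; ^ runs 3, 4, 5; + runs 5, 7, 9; ~ runs 1, 2, 3 — each is linear in n (n = 1, 2, …).
At n = 4 the blocks have lengths 17, 6, 11, 4.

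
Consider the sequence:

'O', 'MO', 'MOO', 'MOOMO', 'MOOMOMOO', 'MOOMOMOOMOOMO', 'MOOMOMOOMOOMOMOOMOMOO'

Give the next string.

MOOMOMOOMOOMOMOOMOMOOMOOMOMOOMOOMO

From term 3 onward, concatenate the last term with the second-to-last: MO·O = MOO, MOO·MO = MOOMO, …
So term 8 is MOOMOMOOMOOMOMOOMOMOO·MOOMOMOOMOOMO.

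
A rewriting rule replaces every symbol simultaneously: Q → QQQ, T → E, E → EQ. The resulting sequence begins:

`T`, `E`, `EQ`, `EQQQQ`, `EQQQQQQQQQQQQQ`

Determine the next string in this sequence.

φ(EQQQQQQQQQQQQQ) expands symbol-by-symbol to EQ QQQ QQQ QQQ QQQ QQQ QQQ QQQ QQQ QQQ QQQ QQQ QQQ QQQ; joining the 14 pieces gives the next term.

EQQQQQQQQQQQQQQQQQQQQQQQQQQQQQQQQQQQQQQQQ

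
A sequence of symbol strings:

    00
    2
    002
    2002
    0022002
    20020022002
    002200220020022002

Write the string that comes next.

20020022002002200220020022002

This is a Fibonacci-style word recurrence s(k) = s(k−2)·s(k−1): e.g. 00·2 = 002.
Continuing: 20020022002 · 002200220020022002 gives term 8.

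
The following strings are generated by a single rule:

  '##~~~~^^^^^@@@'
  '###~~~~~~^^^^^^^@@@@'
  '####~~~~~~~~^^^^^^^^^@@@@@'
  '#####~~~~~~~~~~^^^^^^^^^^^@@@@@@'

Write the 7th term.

Each string has the form #^{n} ~^{2n} ^^{2n+1} @^{n+1}, where the shown terms are n = 2, 3, 4, 5.
At n = 8 the blocks have lengths 8, 16, 17, 9.

########~~~~~~~~~~~~~~~~^^^^^^^^^^^^^^^^^@@@@@@@@@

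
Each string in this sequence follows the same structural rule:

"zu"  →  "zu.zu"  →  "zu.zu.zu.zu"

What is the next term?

Every step duplicates the string with '.' between the halves.
Doubling zu.zu.zu.zu with '.' between the halves:

zu.zu.zu.zu.zu.zu.zu.zu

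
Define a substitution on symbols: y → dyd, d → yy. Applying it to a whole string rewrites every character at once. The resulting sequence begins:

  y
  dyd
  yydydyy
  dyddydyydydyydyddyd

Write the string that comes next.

Applying the rule to each of the 19 symbols of dyddydyydydyydyddyd gives the pieces yy dyd yy yy dyd yy dyd dyd yy dyd yy dyd dyd yy dyd yy yy dyd yy, which concatenate to the answer.

yydydyyyydydyydyddydyydydyydyddydyydydyyyydydyy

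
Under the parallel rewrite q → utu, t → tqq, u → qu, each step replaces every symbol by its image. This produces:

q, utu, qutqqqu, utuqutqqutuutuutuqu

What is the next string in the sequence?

Rewriting the 19 symbols of utuqutqqutuutuutuqu one by one yields qu tqq qu utu qu tqq utu utu qu tqq qu qu tqq qu qu tqq qu utu qu; concatenated:

qutqqquutuqutqqutuutuqutqqququtqqququtqqquutuqu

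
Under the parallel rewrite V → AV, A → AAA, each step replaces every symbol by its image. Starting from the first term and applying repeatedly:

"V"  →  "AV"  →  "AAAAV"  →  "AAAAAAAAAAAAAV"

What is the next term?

Rewriting the 14 symbols of AAAAAAAAAAAAAV one by one yields AAA AAA AAA AAA AAA AAA AAA AAA AAA AAA AAA AAA AAA AV; concatenated:

AAAAAAAAAAAAAAAAAAAAAAAAAAAAAAAAAAAAAAAAV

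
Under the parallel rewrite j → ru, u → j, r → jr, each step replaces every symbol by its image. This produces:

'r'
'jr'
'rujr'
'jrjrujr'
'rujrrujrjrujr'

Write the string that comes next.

jrjrujrjrjrujrrujrjrujr

Replace each of the 13 characters of rujrrujrjrujr in place — jr j ru jr jr j ru jr ru jr j ru jr — and concatenate.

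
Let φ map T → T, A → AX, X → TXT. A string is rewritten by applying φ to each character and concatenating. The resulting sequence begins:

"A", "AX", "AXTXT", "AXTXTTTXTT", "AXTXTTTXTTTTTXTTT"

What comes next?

AXTXTTTXTTTTTXTTTTTTTXTTTT

φ(AXTXTTTXTTTTTXTTT) expands symbol-by-symbol to AX TXT T TXT T T T TXT T T T T T TXT T T T; joining the 17 pieces gives the next term.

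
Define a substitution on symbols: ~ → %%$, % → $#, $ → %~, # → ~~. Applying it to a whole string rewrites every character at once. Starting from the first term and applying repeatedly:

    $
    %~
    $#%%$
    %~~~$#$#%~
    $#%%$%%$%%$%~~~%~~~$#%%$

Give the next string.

Rewriting the 24 symbols of $#%%$%%$%%$%~~~%~~~$#%%$ one by one yields %~ ~~ $# $# %~ $# $# %~ $# $# %~ $# %%$ %%$ %%$ $# %%$ %%$ %%$ %~ ~~ $# $# %~; concatenated:

%~~~$#$#%~$#$#%~$#$#%~$#%%$%%$%%$$#%%$%%$%%$%~~~$#$#%~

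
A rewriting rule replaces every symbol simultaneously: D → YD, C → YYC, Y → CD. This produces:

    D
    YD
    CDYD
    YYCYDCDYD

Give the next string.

Rewriting each symbol of YYCYDCDYD: Y→CD, Y→CD, C→YYC, Y→CD, D→YD, C→YYC, D→YD, Y→CD, D→YD, which concatenates to CD CD YYC CD YD YYC YD CD YD.

CDCDYYCCDYDYYCYDCDYD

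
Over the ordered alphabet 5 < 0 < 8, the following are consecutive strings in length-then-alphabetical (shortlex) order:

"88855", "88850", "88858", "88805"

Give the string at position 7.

Stepping forward 3 times from 88805: 88805 → 88800 → 88808, then the target.

88885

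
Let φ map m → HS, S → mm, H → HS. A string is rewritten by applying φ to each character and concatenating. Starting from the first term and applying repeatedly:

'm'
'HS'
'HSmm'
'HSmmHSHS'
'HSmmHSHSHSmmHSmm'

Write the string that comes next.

HSmmHSHSHSmmHSmmHSmmHSHSHSmmHSHS

Applying the rule to each of the 16 symbols of HSmmHSHSHSmmHSmm gives the pieces HS mm HS HS HS mm HS mm HS mm HS HS HS mm HS HS, which concatenate to the answer.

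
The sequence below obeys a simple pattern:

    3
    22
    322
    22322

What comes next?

32222322

This is a Fibonacci-style word recurrence s(k) = s(k−2)·s(k−1): e.g. 3·22 = 322.
The next term joins 322 and 22322.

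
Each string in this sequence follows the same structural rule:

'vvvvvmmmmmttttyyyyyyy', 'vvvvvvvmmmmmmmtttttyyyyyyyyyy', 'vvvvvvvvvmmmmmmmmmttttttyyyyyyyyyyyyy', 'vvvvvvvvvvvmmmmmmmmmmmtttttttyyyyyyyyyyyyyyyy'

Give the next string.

Each string has the form v^{2n+1} m^{2n+1} t^{n+2} y^{3n+1}, where the shown terms are n = 2, 3, 4, 5.
Setting n = 6 gives 13, 13, 8, 19 characters in each block.

vvvvvvvvvvvvvmmmmmmmmmmmmmttttttttyyyyyyyyyyyyyyyyyyy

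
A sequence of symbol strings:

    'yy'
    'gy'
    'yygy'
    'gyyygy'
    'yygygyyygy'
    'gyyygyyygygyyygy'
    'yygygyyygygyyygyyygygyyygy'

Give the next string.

gyyygyyygygyyygyyygygyyygygyyygyyygygyyygy

Each term (from the third on) is the two preceding terms concatenated in order: term 3 = yy·gy = yygy.
So term 8 is gyyygyyygygyyygy·yygygyyygygyyygyyygygyyygy.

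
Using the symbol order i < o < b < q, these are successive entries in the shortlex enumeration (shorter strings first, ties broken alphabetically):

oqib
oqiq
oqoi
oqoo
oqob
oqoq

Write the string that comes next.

The successor of oqoq increments the rightmost position that isn't already q and resets every position after it to i.

oqbi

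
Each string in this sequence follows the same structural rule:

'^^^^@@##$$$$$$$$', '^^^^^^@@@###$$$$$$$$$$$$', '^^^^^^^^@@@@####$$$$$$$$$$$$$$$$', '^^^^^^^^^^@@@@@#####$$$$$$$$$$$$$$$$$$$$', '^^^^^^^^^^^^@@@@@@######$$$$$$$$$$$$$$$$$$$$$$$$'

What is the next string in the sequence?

Term n consists of 2n ^'s, followed by n @'s, followed by n #'s, followed by 4n $'s, where the shown terms are n = 2, 3, 4, 5, 6.
At n = 7 the blocks have lengths 14, 7, 7, 28.

^^^^^^^^^^^^^^@@@@@@@#######$$$$$$$$$$$$$$$$$$$$$$$$$$$$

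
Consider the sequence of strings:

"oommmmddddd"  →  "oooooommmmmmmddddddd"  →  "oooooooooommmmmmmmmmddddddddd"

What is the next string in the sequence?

oooooooooooooommmmmmmmmmmmmddddddddddd

The n-th term is 4n-2 o's then 3n+1 m's then 2n+3 d's (n = 1, 2, …).
For the next term, n = 4, so the run lengths are 14, 13, 11.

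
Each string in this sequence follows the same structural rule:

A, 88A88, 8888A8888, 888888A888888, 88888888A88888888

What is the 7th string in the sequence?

888888888888A888888888888

Each term wraps the previous one in 88 on the left and 88 on the right.
From 88888888A88888888, 2 further steps: 88888888A88888888 → 8888888888A8888888888 → (answer).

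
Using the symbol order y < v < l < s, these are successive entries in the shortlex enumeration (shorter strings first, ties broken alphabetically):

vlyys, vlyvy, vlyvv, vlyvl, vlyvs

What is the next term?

vlyly

Treat vlyvs as a base-4 numeral over the given alphabet and add one, carrying through any trailing s's.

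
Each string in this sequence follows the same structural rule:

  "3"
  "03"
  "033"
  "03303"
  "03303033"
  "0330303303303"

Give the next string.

033030330330303303033

This is a Fibonacci-style word recurrence s(k) = s(k−1)·s(k−2): e.g. 03·3 = 033.
So term 7 is 0330303303303·03303033.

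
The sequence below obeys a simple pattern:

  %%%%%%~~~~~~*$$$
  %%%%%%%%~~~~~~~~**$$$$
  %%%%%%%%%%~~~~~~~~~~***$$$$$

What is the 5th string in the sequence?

%%%%%%%%%%%%%%~~~~~~~~~~~~~~*****$$$$$$$

Reading off run lengths: % runs 6, 8, 10; ~ runs 6, 8, 10; * runs 1, 2, 3; $ runs 3, 4, 5 — each is linear in n, where the shown terms are n = 2, 3, 4.
For term 5, n = 6, so the run lengths are 14, 14, 5, 7.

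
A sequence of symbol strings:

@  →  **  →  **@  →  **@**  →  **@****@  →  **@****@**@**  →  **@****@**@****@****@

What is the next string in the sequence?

From term 3 onward, concatenate the last term with the second-to-last: **·@ = **@, **@·** = **@**, …
Continuing: **@****@**@****@****@ · **@****@**@** gives term 8.

**@****@**@****@****@**@****@**@**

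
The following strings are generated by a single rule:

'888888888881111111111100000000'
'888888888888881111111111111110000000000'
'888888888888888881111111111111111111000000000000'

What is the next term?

Each string has the form 8^{3n+2} 1^{4n-1} 0^{2n+2}, where the shown terms are n = 3, 4, 5.
Setting n = 6 gives 20, 23, 14 characters in each block.

888888888888888888881111111111111111111111100000000000000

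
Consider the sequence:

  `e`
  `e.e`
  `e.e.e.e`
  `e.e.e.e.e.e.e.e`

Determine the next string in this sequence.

s(k+1) = s(k)·.·s(k) — each term doubles the last with '.' between the halves.
One more doubling of e.e.e.e.e.e.e.e gives the answer.

e.e.e.e.e.e.e.e.e.e.e.e.e.e.e.e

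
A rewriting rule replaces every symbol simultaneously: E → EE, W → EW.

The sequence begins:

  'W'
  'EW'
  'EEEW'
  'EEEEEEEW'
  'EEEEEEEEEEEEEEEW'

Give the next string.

EEEEEEEEEEEEEEEEEEEEEEEEEEEEEEEW

Applying the rule to each of the 16 symbols of EEEEEEEEEEEEEEEW gives the pieces EE EE EE EE EE EE EE EE EE EE EE EE EE EE EE EW, which concatenate to the answer.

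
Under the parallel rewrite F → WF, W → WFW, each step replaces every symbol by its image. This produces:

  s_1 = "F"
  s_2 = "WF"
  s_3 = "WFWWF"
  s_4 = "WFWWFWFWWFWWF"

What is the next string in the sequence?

Replace each of the 13 characters of WFWWFWFWWFWWF in place — WFW WF WFW WFW WF WFW WF WFW WFW WF WFW WFW WF — and concatenate.

WFWWFWFWWFWWFWFWWFWFWWFWWFWFWWFWWF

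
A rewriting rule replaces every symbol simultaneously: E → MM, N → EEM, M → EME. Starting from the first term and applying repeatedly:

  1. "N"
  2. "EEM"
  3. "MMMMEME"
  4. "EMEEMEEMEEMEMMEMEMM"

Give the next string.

Applying the rule to each of the 19 symbols of EMEEMEEMEEMEMMEMEMM gives the pieces MM EME MM MM EME MM MM EME MM MM EME MM EME EME MM EME MM EME EME, which concatenate to the answer.

MMEMEMMMMEMEMMMMEMEMMMMEMEMMEMEEMEMMEMEMMEMEEME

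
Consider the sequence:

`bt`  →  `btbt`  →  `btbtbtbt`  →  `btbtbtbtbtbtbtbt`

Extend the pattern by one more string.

btbtbtbtbtbtbtbtbtbtbtbtbtbtbtbt

s(k+1) = s(k)·s(k) — each term doubles the last.
So the next term is two copies of btbtbtbtbtbtbtbt.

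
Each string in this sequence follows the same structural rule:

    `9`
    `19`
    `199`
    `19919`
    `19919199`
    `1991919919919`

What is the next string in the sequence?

From term 3 onward, concatenate the last term with the second-to-last: 19·9 = 199, 199·19 = 19919, …
Continuing: 1991919919919 · 19919199 gives term 7.

199191991991919919199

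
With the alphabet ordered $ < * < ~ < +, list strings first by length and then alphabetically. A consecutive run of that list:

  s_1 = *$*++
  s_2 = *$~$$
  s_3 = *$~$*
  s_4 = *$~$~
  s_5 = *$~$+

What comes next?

The successor of *$~$+ increments the rightmost position that isn't already + and resets every position after it to $.

*$~*$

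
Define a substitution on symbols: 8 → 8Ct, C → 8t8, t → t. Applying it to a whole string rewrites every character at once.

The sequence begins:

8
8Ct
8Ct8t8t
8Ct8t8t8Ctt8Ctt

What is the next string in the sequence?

Replace each of the 15 characters of 8Ct8t8t8Ctt8Ctt in place — 8Ct 8t8 t 8Ct t 8Ct t 8Ct 8t8 t t 8Ct 8t8 t t — and concatenate.

8Ct8t8t8Ctt8Ctt8Ct8t8tt8Ct8t8tt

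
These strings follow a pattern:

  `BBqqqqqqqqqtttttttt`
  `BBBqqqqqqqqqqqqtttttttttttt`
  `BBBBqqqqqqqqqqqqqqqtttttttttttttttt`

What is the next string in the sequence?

Each string has the form B^{n} q^{3n+3} t^{4n}, where the shown terms are n = 2, 3, 4.
For the next term, n = 5, so the run lengths are 5, 18, 20.

BBBBBqqqqqqqqqqqqqqqqqqtttttttttttttttttttt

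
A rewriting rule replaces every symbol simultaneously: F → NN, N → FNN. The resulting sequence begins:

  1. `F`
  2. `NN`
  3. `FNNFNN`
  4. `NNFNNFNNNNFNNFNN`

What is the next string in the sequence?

φ(NNFNNFNNNNFNNFNN) expands symbol-by-symbol to FNN FNN NN FNN FNN NN FNN FNN FNN FNN NN FNN FNN NN FNN FNN; joining the 16 pieces gives the next term.

FNNFNNNNFNNFNNNNFNNFNNFNNFNNNNFNNFNNNNFNNFNN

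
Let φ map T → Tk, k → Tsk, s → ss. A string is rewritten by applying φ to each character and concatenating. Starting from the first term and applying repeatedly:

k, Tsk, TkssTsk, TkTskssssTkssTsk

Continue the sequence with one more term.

Rewriting the 16 symbols of TkTskssssTkssTsk one by one yields Tk Tsk Tk ss Tsk ss ss ss ss Tk Tsk ss ss Tk ss Tsk; concatenated:

TkTskTkssTskssssssssTkTskssssTkssTsk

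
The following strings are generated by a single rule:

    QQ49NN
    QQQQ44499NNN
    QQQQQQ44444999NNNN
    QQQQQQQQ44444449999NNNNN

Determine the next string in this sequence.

Reading off run lengths: Q runs 2, 4, 6, 8; 4 runs 1, 3, 5, 7; 9 runs 1, 2, 3, 4; N runs 2, 3, 4, 5 — each is linear in n (n = 1, 2, …).
At n = 5 the blocks have lengths 10, 9, 5, 6.

QQQQQQQQQQ44444444499999NNNNNN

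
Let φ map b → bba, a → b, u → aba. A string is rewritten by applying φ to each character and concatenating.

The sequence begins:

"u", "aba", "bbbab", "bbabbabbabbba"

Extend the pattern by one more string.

φ(bbabbabbabbba) expands symbol-by-symbol to bba bba b bba bba b bba bba b bba bba bba b; joining the 13 pieces gives the next term.

bbabbabbbabbabbbabbabbbabbabbab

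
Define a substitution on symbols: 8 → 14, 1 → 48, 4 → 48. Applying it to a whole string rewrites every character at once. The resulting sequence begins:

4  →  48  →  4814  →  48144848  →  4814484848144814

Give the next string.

48144848481448144814484848144848

φ(4814484848144814) expands symbol-by-symbol to 48 14 48 48 48 14 48 14 48 14 48 48 48 14 48 48; joining the 16 pieces gives the next term.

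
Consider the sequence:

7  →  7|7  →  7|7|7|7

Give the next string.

7|7|7|7|7|7|7|7

Every step duplicates the string with '|' between the halves.
One more doubling of 7|7|7|7 gives the answer.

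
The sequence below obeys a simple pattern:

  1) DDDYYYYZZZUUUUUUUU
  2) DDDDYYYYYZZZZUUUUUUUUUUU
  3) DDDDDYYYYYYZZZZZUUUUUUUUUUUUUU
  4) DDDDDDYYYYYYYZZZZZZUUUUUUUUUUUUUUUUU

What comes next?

DDDDDDDYYYYYYYYZZZZZZZUUUUUUUUUUUUUUUUUUUU

The n-th term is n+1 D's then n+2 Y's then n+1 Z's then 3n+2 U's, where the shown terms are n = 2, 3, 4, 5.
For the next term, n = 6, so the run lengths are 7, 8, 7, 20.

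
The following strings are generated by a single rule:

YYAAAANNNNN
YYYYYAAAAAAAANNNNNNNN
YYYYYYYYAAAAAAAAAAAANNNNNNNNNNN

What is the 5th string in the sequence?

YYYYYYYYYYYYYYAAAAAAAAAAAAAAAAAAAANNNNNNNNNNNNNNNNN

Each string has the form Y^{3n-1} A^{4n} N^{3n+2} (n = 1, 2, …).
For term 5, n = 5, so the run lengths are 14, 20, 17.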